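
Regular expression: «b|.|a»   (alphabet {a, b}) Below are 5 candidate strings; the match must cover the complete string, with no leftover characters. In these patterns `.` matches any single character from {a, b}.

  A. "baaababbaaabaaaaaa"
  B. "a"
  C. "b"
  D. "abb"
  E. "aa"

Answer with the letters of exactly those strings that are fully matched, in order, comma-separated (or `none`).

A → no match
B. "a" → match
C. "b" → match
D. "abb" → no match
E. "aa" → no match

B, C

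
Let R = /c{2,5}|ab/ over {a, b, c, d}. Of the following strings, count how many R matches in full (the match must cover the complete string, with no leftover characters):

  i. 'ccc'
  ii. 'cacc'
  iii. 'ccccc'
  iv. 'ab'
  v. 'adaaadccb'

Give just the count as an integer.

i → match
ii → no match
iii → match
iv → match
v → no match
Total matched: 3

3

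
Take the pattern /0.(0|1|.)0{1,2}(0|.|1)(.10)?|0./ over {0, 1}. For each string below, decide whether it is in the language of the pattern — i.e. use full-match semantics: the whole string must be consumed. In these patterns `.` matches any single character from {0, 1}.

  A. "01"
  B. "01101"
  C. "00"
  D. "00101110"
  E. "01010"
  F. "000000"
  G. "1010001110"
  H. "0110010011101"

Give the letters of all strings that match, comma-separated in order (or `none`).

A → match
B → match
C → match
D → match
E → no match
F → match
G → no match — must start with "0"
H → no match

A, B, C, D, F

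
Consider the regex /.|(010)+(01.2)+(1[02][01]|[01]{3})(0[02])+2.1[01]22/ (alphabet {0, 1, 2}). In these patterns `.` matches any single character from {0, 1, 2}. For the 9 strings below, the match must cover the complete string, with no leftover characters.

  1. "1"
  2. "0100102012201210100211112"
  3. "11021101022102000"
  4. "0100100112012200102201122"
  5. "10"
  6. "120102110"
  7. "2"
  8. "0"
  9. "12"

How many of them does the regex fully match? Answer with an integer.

4

1 → match
2 → no match
3 → no match
4 → match
5 → no match
6 → no match
7 → match
8 → match
9 → no match
Total matched: 4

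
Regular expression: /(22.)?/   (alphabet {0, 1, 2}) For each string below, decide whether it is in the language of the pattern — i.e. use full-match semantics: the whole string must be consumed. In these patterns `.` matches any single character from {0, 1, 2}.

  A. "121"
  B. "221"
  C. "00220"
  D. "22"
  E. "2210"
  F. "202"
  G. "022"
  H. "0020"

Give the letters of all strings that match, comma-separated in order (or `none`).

A → no match
B → match
C → no match
D → no match
E → no match
F → no match
G → no match
H → no match

B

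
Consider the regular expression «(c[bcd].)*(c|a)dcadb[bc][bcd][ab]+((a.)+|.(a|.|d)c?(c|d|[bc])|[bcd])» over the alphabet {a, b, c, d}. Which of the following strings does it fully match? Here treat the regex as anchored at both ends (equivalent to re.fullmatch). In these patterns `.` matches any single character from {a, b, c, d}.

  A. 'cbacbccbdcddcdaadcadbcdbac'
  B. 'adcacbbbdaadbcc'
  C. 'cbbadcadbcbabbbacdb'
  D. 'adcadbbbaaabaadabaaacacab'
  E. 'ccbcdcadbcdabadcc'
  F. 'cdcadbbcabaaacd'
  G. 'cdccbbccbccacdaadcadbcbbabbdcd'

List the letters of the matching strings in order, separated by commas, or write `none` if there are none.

A, C, D, E, F, G

A → match
B → no match
C → match
D → match
E → match
F → match
G → match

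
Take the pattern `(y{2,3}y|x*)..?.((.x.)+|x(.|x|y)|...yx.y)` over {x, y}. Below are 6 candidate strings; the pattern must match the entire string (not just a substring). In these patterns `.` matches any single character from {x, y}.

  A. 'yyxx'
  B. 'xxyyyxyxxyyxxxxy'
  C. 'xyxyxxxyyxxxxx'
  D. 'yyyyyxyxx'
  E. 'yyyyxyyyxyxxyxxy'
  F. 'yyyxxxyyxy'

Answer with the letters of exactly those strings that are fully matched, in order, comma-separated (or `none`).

A, B, D, E

A → match
B → match
C → no match
D → match
E → match
F → no match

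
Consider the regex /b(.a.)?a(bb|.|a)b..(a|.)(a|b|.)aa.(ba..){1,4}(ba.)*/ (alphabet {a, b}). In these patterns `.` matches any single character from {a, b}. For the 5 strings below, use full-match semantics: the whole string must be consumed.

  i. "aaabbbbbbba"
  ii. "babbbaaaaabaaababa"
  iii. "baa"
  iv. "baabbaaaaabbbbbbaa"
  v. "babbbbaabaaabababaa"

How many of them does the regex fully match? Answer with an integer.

1

i → no match — must start with "b"
ii → no match
iii → no match
iv → no match
v → match
Total matched: 1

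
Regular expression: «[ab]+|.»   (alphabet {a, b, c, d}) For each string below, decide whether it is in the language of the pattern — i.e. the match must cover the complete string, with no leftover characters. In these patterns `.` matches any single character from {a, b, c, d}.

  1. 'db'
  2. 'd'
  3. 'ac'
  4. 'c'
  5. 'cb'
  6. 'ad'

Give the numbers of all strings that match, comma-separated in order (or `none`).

1. 'db' → no match
2. 'd' → match
3. 'ac' → no match
4. 'c' → match
5. 'cb' → no match
6. 'ad' → no match

2, 4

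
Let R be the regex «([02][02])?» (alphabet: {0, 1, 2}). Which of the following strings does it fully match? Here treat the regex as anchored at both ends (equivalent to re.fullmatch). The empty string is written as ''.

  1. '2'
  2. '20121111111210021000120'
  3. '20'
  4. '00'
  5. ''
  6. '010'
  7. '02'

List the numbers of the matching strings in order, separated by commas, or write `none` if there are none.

3, 4, 5, 7

1. '2' → no match
2 → no match
3. '20' → match
4. '00' → match
5. '' → match
6. '010' → no match
7. '02' → match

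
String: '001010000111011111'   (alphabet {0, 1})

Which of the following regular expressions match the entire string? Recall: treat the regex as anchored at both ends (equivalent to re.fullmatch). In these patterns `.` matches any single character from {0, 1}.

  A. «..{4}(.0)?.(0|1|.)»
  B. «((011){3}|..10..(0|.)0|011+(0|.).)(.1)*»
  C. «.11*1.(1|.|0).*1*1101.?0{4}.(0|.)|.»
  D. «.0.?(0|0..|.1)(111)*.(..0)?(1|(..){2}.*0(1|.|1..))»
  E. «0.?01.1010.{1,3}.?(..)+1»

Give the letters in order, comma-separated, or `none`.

A → no match
B → match
C → no match
D → no match
E → no match

B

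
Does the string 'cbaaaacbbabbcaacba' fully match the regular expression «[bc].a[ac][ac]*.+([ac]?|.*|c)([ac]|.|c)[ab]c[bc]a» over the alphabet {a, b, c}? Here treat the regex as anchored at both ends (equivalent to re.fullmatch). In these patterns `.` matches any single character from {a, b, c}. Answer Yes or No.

Yes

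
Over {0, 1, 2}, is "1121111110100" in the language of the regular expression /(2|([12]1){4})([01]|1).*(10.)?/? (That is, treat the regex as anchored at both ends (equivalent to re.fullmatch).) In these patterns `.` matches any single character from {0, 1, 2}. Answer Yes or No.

Yes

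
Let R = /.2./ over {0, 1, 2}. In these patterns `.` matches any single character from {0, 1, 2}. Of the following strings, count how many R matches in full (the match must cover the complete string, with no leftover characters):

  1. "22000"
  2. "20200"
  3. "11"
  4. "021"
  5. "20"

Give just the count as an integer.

1 → no match
2 → no match
3 → no match
4 → match
5 → no match
Total matched: 1

1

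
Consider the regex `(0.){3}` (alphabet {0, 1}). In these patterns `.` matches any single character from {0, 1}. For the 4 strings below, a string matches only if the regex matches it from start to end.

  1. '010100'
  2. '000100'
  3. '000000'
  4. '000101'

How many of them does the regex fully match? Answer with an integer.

4

1 → match
2 → match
3 → match
4 → match
Total matched: 4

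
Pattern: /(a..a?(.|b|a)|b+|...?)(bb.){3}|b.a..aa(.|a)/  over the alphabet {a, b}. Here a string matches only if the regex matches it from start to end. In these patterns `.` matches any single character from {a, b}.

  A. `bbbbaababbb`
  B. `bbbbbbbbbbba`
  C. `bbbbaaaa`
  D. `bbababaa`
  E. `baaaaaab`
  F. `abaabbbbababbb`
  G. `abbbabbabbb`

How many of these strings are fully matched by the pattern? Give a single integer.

A → no match
B → match
C → no match
D → no match
E → match
F → no match
G → match
Total matched: 3

3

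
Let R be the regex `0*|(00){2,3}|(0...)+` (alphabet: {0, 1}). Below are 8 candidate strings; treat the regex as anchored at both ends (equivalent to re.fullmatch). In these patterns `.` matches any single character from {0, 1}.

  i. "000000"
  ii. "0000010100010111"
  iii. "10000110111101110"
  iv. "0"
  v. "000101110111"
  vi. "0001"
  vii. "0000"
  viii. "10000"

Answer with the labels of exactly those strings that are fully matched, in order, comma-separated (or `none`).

i. "000000" → match
ii → match
iii → no match
iv. "0" → match
v. "000101110111" → match
vi. "0001" → match
vii. "0000" → match
viii. "10000" → no match

i, ii, iv, v, vi, vii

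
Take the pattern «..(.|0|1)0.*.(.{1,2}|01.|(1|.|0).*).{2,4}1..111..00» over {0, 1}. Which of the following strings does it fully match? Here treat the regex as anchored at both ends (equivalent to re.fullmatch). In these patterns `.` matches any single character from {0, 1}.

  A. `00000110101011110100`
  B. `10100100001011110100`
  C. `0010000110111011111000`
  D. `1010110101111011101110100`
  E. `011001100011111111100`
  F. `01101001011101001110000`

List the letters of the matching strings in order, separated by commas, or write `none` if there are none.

A → match
B → match
C → match
D → match
E → match
F → match

A, B, C, D, E, F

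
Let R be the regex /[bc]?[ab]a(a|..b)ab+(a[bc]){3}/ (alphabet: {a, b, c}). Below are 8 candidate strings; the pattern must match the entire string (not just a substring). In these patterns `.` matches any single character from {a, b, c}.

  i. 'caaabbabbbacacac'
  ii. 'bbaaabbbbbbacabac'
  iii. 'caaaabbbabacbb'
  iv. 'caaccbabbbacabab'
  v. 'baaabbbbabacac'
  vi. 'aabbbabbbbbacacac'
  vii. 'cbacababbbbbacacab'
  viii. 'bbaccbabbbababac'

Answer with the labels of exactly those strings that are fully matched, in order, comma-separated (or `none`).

i, ii, iv, v, vi, vii, viii

i → match
ii → match
iii → no match
iv → match
v → match
vi → match
vii → match
viii → match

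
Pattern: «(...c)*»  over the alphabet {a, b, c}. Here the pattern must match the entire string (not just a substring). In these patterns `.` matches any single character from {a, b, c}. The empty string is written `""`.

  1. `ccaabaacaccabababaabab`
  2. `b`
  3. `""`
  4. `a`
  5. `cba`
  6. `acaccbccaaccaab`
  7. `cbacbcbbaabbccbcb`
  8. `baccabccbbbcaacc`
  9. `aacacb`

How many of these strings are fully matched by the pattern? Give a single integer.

1 → no match
2 → no match
3 → match
4 → no match
5 → no match
6 → no match
7 → no match
8 → match
9 → no match
Total matched: 2

2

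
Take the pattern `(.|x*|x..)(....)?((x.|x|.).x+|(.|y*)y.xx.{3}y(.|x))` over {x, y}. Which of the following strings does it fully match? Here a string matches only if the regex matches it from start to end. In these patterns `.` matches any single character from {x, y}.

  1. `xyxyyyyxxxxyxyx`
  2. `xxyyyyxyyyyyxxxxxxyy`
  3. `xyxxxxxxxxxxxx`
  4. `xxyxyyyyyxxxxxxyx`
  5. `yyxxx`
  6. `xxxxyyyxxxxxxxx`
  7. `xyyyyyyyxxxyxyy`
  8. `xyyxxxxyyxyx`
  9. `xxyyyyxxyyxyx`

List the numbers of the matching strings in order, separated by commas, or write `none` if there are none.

1 → match
2 → match
3 → match
4 → match
5 → match
6 → match
7 → match
8 → no match
9 → match

1, 2, 3, 4, 5, 6, 7, 9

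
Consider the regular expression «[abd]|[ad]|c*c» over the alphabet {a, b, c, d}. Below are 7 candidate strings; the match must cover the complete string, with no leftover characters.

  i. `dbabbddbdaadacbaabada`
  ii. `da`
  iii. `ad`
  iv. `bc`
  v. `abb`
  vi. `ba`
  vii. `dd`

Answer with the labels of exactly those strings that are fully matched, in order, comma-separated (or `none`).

none

i → no match
ii. `da` → no match
iii. `ad` → no match
iv. `bc` → no match
v. `abb` → no match
vi. `ba` → no match
vii. `dd` → no match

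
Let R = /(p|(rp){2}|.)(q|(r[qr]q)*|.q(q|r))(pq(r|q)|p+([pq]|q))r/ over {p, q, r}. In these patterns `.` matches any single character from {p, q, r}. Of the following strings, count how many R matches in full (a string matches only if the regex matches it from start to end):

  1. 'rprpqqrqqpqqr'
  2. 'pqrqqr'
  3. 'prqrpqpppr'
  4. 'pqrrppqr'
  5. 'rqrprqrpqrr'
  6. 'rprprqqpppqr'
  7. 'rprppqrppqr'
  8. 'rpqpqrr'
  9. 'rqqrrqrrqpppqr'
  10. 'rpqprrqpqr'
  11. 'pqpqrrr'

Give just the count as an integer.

1 → no match
2. 'pqrqqr' → no match
3. 'prqrpqpppr' → no match
4. 'pqrrppqr' → no match
5. 'rqrprqrpqrr' → no match
6. 'rprprqqpppqr' → match
7. 'rprppqrppqr' → match
8. 'rpqpqrr' → no match
9 → no match
10. 'rpqprrqpqr' → no match
11. 'pqpqrrr' → no match
Total matched: 2

2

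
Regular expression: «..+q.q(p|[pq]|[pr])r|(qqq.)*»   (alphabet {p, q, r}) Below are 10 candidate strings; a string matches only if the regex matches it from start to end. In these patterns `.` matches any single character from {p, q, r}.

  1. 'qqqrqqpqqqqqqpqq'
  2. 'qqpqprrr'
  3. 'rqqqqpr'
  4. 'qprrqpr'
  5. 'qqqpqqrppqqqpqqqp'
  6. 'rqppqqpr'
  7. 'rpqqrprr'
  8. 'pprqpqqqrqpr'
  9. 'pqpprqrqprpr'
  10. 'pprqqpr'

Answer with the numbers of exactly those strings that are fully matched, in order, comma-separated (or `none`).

3, 8

1 → no match
2 → no match
3 → match
4 → no match
5 → no match
6 → no match
7 → no match
8 → match
9 → no match
10 → no match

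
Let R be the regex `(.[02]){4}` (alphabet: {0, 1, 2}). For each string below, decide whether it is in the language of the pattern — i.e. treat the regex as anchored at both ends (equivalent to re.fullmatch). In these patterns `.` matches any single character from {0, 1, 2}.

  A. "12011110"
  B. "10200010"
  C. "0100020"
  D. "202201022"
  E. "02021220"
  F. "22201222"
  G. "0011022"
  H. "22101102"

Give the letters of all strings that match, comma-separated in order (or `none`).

A. "12011110" → no match
B. "10200010" → match
C. "0100020" → no match
D. "202201022" → no match
E. "02021220" → match
F. "22201222" → match
G. "0011022" → no match
H. "22101102" → no match

B, E, F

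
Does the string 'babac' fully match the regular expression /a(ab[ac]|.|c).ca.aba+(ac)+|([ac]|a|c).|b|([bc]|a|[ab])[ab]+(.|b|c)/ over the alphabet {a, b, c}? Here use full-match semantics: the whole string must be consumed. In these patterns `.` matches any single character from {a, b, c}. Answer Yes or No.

Yes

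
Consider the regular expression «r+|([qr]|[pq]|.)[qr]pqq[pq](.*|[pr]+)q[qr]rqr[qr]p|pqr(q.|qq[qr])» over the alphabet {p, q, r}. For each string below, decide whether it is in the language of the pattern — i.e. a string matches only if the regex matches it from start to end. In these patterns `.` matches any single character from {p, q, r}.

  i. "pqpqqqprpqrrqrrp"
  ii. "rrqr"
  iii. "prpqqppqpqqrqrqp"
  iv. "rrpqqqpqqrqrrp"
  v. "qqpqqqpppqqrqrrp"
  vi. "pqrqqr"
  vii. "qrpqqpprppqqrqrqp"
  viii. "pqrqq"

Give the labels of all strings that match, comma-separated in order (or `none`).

i, iii, iv, v, vi, vii, viii

i → match
ii → no match
iii → match
iv → match
v → match
vi → match
vii → match
viii → match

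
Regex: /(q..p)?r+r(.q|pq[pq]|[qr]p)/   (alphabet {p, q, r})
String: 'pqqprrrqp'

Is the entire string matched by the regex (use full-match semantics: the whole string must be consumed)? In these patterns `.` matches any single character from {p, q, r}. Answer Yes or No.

No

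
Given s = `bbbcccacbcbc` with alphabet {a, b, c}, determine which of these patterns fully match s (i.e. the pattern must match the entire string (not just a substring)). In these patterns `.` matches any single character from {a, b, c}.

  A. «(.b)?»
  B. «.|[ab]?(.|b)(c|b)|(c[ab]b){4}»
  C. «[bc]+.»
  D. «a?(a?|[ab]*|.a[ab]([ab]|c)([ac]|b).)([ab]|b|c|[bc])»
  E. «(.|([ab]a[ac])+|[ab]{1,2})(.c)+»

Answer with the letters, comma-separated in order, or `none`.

A → no match
B → no match
C → no match
D → no match
E → match

E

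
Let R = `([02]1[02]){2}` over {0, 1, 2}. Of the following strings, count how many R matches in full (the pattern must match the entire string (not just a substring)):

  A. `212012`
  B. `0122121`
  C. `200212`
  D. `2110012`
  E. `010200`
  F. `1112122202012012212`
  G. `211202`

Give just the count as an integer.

A → match
B → no match
C → no match
D → no match
E → no match
F → no match
G → no match
Total matched: 1

1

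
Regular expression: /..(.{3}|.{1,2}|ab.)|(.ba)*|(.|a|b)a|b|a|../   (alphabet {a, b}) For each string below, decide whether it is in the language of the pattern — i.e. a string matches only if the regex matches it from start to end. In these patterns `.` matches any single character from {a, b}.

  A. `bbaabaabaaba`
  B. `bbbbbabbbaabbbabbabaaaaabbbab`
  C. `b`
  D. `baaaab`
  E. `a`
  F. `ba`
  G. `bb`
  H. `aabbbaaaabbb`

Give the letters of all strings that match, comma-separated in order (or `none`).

A, C, E, F, G

A. `bbaabaabaaba` → match
B → no match
C. `b` → match
D. `baaaab` → no match
E. `a` → match
F. `ba` → match
G. `bb` → match
H. `aabbbaaaabbb` → no match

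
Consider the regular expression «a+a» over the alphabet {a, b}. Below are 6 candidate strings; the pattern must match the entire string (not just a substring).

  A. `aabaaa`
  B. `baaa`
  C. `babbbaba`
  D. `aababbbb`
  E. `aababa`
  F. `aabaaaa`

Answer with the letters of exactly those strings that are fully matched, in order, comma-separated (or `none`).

A → no match
B → no match — must start with `a`
C → no match — must start with `a`
D → no match — must end with `aa`
E → no match — must end with `aa`
F → no match

none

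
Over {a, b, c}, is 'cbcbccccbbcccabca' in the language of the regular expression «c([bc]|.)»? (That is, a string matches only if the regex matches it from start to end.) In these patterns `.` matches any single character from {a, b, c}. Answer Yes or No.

No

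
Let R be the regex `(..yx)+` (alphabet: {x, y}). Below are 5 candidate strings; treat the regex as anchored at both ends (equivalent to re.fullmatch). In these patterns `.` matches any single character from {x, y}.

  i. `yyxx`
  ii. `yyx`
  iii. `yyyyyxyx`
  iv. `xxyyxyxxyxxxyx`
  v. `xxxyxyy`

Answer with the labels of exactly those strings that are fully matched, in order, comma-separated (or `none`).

i. `yyxx` → no match — must end with `yx`
ii. `yyx` → no match
iii. `yyyyyxyx` → no match
iv → no match
v. `xxxyxyy` → no match — must end with `yx`

none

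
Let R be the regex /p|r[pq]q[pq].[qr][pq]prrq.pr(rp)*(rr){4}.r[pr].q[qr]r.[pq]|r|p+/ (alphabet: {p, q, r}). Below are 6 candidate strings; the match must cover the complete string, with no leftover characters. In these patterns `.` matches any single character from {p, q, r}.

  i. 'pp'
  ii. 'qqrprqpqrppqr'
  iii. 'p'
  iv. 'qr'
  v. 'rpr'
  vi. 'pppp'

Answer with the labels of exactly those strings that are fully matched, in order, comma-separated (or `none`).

i → match
ii → no match
iii → match
iv → no match
v → no match
vi → match

i, iii, vi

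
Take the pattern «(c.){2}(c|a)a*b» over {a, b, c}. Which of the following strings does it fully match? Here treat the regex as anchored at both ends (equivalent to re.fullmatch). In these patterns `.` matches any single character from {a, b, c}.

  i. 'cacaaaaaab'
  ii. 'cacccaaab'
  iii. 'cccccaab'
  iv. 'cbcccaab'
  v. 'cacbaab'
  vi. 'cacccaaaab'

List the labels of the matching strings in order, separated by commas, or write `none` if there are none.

i → match
ii → match
iii → match
iv → match
v → match
vi → match

i, ii, iii, iv, v, vi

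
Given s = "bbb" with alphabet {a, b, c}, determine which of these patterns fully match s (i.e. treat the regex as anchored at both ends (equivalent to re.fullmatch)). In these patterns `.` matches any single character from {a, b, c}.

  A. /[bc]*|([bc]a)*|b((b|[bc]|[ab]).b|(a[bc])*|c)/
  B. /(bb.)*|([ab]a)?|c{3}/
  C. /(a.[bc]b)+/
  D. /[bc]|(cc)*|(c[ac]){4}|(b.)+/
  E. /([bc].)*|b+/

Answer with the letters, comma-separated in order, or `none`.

A → match
B → match
C → no match — must start with "a"
D → no match
E → match

A, B, E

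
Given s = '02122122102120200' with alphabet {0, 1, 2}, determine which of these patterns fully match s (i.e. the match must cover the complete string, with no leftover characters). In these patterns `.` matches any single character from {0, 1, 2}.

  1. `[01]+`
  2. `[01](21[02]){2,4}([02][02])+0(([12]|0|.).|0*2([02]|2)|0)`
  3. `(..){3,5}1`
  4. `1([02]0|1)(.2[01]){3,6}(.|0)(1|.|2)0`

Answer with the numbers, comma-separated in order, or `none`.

1 → no match
2 → match
3 → no match — must end with '1'
4 → no match — must start with '1'

2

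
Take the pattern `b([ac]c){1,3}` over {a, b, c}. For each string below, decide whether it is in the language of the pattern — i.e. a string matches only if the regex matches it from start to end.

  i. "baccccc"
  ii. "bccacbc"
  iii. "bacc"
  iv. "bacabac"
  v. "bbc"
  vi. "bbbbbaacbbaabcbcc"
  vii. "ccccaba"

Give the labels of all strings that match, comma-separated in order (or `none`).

i → match
ii → no match
iii → no match
iv → no match
v → no match
vi → no match
vii → no match — must start with "b"

i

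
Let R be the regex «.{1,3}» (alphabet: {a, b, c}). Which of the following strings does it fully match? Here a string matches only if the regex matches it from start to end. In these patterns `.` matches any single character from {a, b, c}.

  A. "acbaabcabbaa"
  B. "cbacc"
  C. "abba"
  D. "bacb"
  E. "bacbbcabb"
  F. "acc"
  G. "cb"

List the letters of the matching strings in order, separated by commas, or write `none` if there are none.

A. "acbaabcabbaa" → no match
B. "cbacc" → no match
C. "abba" → no match
D. "bacb" → no match
E. "bacbbcabb" → no match
F. "acc" → match
G. "cb" → match

F, G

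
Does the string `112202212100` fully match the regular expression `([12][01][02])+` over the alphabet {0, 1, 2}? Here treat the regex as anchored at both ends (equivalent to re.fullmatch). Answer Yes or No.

Yes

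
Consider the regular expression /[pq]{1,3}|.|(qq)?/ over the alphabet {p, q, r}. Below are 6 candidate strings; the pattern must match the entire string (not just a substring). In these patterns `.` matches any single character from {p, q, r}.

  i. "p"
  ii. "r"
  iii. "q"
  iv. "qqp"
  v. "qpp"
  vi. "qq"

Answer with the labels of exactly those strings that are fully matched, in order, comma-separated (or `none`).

i, ii, iii, iv, v, vi

i → match
ii → match
iii → match
iv → match
v → match
vi → match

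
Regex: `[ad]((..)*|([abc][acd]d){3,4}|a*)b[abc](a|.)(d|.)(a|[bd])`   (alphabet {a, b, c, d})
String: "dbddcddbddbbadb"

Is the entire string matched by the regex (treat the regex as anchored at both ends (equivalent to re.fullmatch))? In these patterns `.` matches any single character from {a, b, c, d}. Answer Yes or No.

Yes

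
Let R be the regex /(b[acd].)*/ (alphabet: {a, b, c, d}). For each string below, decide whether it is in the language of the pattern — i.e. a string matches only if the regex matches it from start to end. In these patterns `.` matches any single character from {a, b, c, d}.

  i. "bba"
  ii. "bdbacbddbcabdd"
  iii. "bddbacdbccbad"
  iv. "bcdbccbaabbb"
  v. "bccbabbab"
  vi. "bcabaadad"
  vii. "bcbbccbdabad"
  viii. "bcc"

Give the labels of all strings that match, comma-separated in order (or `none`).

i. "bba" → no match
ii → no match
iii → no match
iv. "bcdbccbaabbb" → no match
v. "bccbabbab" → match
vi. "bcabaadad" → no match
vii. "bcbbccbdabad" → match
viii. "bcc" → match

v, vii, viii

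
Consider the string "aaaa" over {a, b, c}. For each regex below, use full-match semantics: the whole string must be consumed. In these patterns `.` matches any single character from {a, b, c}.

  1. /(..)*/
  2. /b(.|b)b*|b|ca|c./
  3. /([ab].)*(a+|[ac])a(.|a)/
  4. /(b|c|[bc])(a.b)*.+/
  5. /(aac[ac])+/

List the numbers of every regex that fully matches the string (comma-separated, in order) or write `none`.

1, 3

1 → match
2 → no match
3 → match
4 → no match
5 → no match — must start with "aac"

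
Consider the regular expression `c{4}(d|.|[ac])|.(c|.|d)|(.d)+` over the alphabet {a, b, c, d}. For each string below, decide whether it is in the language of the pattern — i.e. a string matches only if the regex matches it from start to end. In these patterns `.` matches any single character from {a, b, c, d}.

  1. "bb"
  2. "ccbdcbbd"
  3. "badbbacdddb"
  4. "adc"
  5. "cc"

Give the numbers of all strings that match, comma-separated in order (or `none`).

1 → match
2 → no match
3 → no match
4 → no match
5 → match

1, 5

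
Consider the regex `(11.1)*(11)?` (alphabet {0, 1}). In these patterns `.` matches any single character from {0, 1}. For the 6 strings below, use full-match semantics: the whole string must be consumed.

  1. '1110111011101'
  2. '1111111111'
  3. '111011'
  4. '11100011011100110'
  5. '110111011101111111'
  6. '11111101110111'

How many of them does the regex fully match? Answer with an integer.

3

1 → no match
2 → match
3 → no match
4 → no match
5 → match
6 → match
Total matched: 3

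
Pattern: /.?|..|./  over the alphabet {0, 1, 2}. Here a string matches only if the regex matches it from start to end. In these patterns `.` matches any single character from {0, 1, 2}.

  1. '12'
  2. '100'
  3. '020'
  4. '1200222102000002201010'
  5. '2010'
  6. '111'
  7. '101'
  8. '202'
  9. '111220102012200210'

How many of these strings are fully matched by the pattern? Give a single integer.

1 → match
2 → no match
3 → no match
4 → no match
5 → no match
6 → no match
7 → no match
8 → no match
9 → no match
Total matched: 1

1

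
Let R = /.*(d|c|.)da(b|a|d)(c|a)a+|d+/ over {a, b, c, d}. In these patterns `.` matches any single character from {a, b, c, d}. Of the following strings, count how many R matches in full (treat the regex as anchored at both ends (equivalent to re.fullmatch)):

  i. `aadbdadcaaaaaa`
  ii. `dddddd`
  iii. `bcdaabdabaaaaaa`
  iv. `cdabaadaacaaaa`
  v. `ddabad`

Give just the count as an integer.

4

i → match
ii → match
iii → match
iv → match
v → no match
Total matched: 4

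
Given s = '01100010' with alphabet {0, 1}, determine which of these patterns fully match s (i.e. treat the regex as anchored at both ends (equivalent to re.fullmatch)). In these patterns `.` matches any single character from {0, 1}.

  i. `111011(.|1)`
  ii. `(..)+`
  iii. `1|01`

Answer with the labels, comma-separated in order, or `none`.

i → no match — must start with '111011'
ii → match
iii → no match

ii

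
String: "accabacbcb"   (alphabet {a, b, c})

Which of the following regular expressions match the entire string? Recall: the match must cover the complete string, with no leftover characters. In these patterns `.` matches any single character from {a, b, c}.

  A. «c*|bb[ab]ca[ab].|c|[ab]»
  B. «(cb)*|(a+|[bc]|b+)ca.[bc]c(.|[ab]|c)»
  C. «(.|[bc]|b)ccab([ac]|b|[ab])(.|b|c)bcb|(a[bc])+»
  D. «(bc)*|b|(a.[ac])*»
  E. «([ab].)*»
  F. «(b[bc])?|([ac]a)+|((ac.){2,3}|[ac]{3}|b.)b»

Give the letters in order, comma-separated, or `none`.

C

A → no match
B → no match
C → match
D → no match
E → no match
F → no match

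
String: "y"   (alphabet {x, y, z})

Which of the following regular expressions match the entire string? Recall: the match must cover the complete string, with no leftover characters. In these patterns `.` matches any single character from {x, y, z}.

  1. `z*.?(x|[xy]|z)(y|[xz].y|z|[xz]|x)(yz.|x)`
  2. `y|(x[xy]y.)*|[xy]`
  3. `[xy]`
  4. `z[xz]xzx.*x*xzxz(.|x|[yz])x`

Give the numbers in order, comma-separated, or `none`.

1 → no match
2 → match
3 → match
4 → no match — must start with "z"

2, 3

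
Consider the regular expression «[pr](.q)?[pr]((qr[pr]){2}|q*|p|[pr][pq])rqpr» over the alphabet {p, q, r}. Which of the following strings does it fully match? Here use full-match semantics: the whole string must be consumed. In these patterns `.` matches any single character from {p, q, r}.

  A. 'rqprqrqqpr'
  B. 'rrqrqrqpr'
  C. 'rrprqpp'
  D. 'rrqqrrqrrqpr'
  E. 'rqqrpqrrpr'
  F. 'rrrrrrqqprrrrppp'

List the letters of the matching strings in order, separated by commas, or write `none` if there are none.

B

A → no match — must end with 'rqpr'
B → match
C → no match — must end with 'rqpr'
D → no match
E → no match — must end with 'rqpr'
F → no match — must end with 'rqpr'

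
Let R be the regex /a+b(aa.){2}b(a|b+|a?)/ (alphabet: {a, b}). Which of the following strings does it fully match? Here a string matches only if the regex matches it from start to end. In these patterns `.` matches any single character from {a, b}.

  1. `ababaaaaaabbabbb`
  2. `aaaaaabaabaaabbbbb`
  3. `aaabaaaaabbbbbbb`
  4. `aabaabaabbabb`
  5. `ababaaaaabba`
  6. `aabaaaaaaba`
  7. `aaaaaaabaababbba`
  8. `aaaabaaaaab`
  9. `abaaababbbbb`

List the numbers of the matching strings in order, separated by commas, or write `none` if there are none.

2, 3, 6

1 → no match
2 → match
3 → match
4 → no match
5. `ababaaaaabba` → no match
6. `aabaaaaaaba` → match
7 → no match
8. `aaaabaaaaab` → no match
9. `abaaababbbbb` → no match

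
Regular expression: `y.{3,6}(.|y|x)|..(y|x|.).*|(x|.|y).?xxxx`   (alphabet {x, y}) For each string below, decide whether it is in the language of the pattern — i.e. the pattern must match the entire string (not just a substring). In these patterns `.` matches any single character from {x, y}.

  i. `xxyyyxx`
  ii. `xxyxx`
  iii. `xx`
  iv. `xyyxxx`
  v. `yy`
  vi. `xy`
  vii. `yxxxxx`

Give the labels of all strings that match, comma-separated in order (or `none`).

i, ii, iv, vii

i → match
ii → match
iii → no match
iv → match
v → no match
vi → no match
vii → match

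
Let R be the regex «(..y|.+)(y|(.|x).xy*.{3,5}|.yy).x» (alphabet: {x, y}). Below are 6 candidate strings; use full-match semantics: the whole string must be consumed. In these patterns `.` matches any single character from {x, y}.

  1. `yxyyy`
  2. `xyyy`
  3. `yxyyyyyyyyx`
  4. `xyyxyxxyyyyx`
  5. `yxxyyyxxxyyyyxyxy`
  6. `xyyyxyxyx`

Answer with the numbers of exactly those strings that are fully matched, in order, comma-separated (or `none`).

3, 4

1 → no match — must end with `x`
2 → no match — must end with `x`
3 → match
4 → match
5 → no match — must end with `x`
6 → no match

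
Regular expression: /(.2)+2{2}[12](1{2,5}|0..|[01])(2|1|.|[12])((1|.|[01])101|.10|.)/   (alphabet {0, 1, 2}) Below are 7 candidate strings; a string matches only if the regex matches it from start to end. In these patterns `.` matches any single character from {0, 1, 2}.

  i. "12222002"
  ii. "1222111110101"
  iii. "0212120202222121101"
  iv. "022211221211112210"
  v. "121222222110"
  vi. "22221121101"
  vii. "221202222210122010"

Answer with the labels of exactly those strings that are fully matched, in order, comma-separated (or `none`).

i. "12222002" → match
ii → match
iii → match
iv → no match
v. "121222222110" → match
vi. "22221121101" → match
vii → match

i, ii, iii, v, vi, vii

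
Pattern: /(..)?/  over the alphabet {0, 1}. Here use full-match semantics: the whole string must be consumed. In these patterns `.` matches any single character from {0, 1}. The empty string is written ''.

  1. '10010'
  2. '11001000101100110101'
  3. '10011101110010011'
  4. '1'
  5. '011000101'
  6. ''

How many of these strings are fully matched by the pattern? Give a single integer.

1

1 → no match
2 → no match
3 → no match
4 → no match
5 → no match
6 → match
Total matched: 1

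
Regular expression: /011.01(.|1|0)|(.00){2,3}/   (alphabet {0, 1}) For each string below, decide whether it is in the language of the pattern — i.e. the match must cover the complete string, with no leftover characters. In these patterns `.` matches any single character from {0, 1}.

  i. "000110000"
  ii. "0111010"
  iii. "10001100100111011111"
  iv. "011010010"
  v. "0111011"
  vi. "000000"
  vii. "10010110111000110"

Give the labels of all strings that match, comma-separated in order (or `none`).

i. "000110000" → no match
ii. "0111010" → match
iii → no match
iv. "011010010" → no match
v. "0111011" → match
vi. "000000" → match
vii → no match

ii, v, vi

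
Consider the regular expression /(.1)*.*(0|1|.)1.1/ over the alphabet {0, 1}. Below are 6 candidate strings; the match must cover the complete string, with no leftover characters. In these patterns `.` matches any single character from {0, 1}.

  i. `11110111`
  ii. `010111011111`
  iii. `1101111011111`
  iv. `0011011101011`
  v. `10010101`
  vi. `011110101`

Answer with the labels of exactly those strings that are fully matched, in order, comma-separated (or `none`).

i → match
ii → match
iii → match
iv → no match
v → match
vi → match

i, ii, iii, v, vi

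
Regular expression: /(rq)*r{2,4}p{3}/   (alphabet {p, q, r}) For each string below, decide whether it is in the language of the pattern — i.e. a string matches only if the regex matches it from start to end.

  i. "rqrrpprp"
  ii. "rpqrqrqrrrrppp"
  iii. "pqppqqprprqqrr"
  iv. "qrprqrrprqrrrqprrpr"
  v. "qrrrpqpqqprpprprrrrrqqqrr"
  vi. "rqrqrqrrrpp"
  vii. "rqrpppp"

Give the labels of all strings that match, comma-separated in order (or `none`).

none

i → no match
ii → no match
iii → no match — must end with "p"
iv → no match — must end with "p"
v → no match — must end with "p"
vi → no match
vii → no match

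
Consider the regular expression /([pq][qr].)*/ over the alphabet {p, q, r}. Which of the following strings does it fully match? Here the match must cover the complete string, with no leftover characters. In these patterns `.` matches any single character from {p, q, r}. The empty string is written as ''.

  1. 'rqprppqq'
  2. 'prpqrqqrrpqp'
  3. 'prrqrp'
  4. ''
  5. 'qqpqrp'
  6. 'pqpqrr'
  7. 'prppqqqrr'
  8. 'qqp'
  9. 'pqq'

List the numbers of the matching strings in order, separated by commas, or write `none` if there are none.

2, 3, 4, 5, 6, 7, 8, 9

1. 'rqprppqq' → no match
2. 'prpqrqqrrpqp' → match
3. 'prrqrp' → match
4. '' → match
5. 'qqpqrp' → match
6. 'pqpqrr' → match
7. 'prppqqqrr' → match
8. 'qqp' → match
9. 'pqq' → match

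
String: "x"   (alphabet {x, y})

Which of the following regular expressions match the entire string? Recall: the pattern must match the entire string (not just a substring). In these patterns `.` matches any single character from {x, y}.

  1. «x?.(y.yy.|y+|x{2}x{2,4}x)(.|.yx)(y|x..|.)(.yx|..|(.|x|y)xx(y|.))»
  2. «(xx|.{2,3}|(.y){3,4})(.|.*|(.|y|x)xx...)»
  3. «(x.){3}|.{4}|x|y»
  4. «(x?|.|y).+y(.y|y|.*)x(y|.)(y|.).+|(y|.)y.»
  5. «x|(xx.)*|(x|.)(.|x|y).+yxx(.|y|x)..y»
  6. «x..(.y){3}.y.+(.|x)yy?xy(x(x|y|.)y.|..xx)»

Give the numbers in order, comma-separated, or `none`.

1 → no match
2 → no match
3 → match
4 → no match
5 → match
6 → no match

3, 5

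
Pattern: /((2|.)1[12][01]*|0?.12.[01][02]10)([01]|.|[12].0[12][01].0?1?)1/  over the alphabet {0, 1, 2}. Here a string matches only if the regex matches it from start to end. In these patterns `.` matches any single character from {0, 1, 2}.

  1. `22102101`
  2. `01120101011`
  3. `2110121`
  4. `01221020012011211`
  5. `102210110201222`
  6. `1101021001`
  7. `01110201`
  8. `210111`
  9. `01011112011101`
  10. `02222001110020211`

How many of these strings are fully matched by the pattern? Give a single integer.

1 → no match
2 → match
3 → match
4 → no match
5 → no match — must end with `1`
6 → no match
7 → no match
8 → no match
9 → no match
10 → no match
Total matched: 2

2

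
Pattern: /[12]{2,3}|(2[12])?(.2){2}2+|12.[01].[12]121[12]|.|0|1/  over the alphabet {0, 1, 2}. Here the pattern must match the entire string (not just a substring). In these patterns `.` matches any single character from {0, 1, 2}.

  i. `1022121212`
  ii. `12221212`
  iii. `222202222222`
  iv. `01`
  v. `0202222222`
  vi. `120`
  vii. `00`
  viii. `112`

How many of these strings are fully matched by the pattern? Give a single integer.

i → no match
ii → no match
iii → match
iv → no match
v → match
vi → no match
vii → no match
viii → match
Total matched: 3

3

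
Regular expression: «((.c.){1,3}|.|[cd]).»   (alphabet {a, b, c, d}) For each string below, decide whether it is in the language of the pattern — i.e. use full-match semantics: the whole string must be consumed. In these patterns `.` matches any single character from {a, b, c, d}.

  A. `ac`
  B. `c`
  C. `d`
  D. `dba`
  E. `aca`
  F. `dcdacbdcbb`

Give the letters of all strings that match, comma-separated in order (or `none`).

A, F

A → match
B → no match
C → no match
D → no match
E → no match
F → match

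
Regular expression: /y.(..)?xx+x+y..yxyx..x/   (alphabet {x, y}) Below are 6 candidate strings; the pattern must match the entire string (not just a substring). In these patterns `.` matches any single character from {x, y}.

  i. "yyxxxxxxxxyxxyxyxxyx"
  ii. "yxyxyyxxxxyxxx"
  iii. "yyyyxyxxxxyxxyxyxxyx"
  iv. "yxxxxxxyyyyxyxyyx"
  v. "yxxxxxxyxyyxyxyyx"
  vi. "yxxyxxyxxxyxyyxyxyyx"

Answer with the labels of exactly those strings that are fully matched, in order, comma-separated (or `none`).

i, iv, v

i → match
ii → no match
iii → no match
iv → match
v → match
vi → no match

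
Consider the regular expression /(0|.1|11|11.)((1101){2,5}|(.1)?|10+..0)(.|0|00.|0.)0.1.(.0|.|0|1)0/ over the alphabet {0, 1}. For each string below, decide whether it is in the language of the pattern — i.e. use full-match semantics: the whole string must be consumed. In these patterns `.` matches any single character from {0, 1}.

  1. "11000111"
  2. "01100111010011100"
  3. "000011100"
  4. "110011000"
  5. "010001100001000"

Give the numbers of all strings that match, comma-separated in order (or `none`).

1 → no match — must end with "0"
2 → no match
3 → match
4 → match
5 → match

3, 4, 5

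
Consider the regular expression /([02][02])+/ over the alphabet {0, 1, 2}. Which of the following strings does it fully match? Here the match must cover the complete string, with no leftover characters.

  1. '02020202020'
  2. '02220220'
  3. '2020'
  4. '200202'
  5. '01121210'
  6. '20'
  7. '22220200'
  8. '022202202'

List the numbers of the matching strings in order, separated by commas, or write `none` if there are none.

2, 3, 4, 6, 7

1 → no match
2 → match
3 → match
4 → match
5 → no match
6 → match
7 → match
8 → no match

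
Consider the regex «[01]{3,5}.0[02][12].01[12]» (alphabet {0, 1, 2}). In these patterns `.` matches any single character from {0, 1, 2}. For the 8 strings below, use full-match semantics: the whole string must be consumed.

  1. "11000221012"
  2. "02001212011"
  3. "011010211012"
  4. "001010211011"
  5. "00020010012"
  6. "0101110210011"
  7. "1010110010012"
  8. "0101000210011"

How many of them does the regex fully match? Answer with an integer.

1 → match
2 → no match
3 → match
4 → match
5 → match
6 → match
7 → match
8 → match
Total matched: 7

7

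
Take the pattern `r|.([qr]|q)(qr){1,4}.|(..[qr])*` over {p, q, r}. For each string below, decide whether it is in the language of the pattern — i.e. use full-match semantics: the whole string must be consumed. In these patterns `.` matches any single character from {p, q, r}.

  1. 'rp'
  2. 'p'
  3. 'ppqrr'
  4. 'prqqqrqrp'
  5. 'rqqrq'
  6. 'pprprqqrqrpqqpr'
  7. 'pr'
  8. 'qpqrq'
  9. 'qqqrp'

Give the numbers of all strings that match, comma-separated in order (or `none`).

1 → no match
2 → no match
3 → no match
4 → no match
5 → match
6 → match
7 → no match
8 → no match
9 → match

5, 6, 9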